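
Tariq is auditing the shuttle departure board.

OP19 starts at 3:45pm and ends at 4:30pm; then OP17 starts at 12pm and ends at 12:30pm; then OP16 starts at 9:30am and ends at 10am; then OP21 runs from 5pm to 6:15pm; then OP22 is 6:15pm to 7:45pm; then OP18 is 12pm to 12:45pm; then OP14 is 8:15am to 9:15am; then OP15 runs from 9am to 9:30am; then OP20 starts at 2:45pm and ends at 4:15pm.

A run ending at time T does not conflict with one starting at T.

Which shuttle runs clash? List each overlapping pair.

OP14 & OP15, OP17 & OP18, OP19 & OP20

Sorted by start: OP14, OP15, OP16, OP17, OP18, OP20, OP19, OP21, OP22.
OP15 starts before OP14 ends → OP14 and OP15 overlap.
OP16 starts after OP14 ends, so nothing later overlaps OP14 either.
OP16 starts exactly when OP15 ends (back-to-back, no overlap), so nothing later overlaps OP15 either.
OP17 starts after OP16 ends, so nothing later overlaps OP16 either.
OP18 starts before OP17 ends → OP17 and OP18 overlap.
OP20 starts after OP17 ends, so nothing later overlaps OP17 either.
OP20 starts after OP18 ends, so nothing later overlaps OP18 either.
OP19 starts before OP20 ends → OP20 and OP19 overlap.
OP21 starts after OP20 ends, so nothing later overlaps OP20 either.
OP21 starts after OP19 ends, so nothing later overlaps OP19 either.
OP22 starts exactly when OP21 ends (back-to-back, no overlap).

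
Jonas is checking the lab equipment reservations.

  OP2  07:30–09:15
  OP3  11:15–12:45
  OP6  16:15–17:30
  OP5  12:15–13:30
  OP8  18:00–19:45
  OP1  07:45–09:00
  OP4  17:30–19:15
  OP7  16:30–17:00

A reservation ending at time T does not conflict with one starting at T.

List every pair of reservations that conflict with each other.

OP1 & OP2, OP3 & OP5, OP4 & OP8, OP6 & OP7

Check each pair: they overlap iff neither finishes before the other starts.
Sorted by start: OP2, OP1, OP3, OP5, OP6, OP7, OP4, OP8.
OP1 starts before OP2 ends → OP2 and OP1 overlap.
OP3 starts after OP2 ends; OP2 is clear from here.
OP3 starts after OP1 ends; OP1 is clear from here.
OP5 starts before OP3 ends → OP3 and OP5 overlap.
OP6 starts after OP3 ends; OP3 is clear from here.
OP6 starts after OP5 ends; OP5 is clear from here.
OP7 starts before OP6 ends → OP6 and OP7 overlap.
OP4 starts exactly when OP6 ends (back-to-back, no overlap); OP6 is clear from here.
OP4 starts after OP7 ends; OP7 is clear from here.
OP8 starts before OP4 ends → OP4 and OP8 overlap.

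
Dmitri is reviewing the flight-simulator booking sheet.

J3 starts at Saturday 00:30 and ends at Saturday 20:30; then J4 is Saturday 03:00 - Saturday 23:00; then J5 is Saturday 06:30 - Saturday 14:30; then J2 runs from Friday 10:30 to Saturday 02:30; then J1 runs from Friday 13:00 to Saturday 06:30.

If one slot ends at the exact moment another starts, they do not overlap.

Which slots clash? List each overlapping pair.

J1 & J2, J1 & J3, J1 & J4, J2 & J3, J3 & J4, J3 & J5, J4 & J5

Sorted by start: J2, J1, J3, J4, J5.
J1 starts before J2 ends → J2 and J1 overlap.
J3 starts before J2 ends → J2 and J3 overlap.
J4 starts after J2 ends; J2 is clear from here.
J3 starts before J1 ends → J1 and J3 overlap.
J4 starts before J1 ends → J1 and J4 overlap.
J5 starts exactly when J1 ends (back-to-back, no overlap).
J4 starts before J3 ends → J3 and J4 overlap.
J5 starts before J3 ends → J3 and J5 overlap.
J5 starts before J4 ends → J4 and J5 overlap.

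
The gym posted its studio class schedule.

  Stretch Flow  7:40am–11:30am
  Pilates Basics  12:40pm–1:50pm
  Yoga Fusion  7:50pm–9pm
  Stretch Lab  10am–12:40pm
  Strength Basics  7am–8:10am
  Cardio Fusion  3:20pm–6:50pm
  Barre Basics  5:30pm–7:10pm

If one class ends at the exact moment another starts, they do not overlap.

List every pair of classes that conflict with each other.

Barre Basics & Cardio Fusion, Strength Basics & Stretch Flow, Stretch Flow & Stretch Lab

Sorted by start: Strength Basics, Stretch Flow, Stretch Lab, Pilates Basics, Cardio Fusion, Barre Basics, Yoga Fusion.
Stretch Flow starts before Strength Basics ends → Strength Basics and Stretch Flow overlap.
Stretch Lab starts after Strength Basics ends, so Strength Basics has no further overlaps.
Stretch Lab starts before Stretch Flow ends → Stretch Flow and Stretch Lab overlap.
Pilates Basics starts after Stretch Flow ends, so Stretch Flow has no further overlaps.
Pilates Basics starts exactly when Stretch Lab ends (back-to-back, no overlap), so Stretch Lab has no further overlaps.
Cardio Fusion starts after Pilates Basics ends, so Pilates Basics has no further overlaps.
Barre Basics starts before Cardio Fusion ends → Cardio Fusion and Barre Basics overlap.
Yoga Fusion starts after Cardio Fusion ends.
Yoga Fusion starts after Barre Basics ends.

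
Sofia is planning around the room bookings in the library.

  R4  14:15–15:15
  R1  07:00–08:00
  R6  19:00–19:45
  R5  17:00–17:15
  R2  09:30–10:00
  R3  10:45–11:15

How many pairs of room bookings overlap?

Two intervals overlap when each starts before the other ends.
Sorted by start: R1, R2, R3, R4, R5, R6.
R2 starts after R1 ends, so nothing later overlaps R1 either.
R3 starts after R2 ends, so nothing later overlaps R2 either.
R4 starts after R3 ends, so nothing later overlaps R3 either.
R5 starts after R4 ends, so nothing later overlaps R4 either.
R6 starts after R5 ends.
No pair overlaps.

0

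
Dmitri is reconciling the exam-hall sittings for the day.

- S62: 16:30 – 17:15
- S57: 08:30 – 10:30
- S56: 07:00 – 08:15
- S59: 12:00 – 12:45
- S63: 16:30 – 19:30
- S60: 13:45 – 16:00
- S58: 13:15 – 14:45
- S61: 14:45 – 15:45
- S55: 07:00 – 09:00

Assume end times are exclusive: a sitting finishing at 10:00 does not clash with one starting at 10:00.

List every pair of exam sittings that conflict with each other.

S55 & S56, S55 & S57, S58 & S60, S60 & S61, S62 & S63

Sorted by start: S55, S56, S57, S59, S58, S60, S61, S62, S63.
S56 starts before S55 ends → S55 and S56 overlap.
S57 starts before S55 ends → S55 and S57 overlap.
S59 starts after S55 ends, so S55 has no further overlaps.
S57 starts after S56 ends, so S56 has no further overlaps.
S59 starts after S57 ends, so S57 has no further overlaps.
S58 starts after S59 ends, so S59 has no further overlaps.
S60 starts before S58 ends → S58 and S60 overlap.
S61 starts exactly when S58 ends (back-to-back, no overlap), so S58 has no further overlaps.
S61 starts before S60 ends → S60 and S61 overlap.
S62 starts after S60 ends, so S60 has no further overlaps.
S62 starts after S61 ends, so S61 has no further overlaps.
S63 starts before S62 ends → S62 and S63 overlap.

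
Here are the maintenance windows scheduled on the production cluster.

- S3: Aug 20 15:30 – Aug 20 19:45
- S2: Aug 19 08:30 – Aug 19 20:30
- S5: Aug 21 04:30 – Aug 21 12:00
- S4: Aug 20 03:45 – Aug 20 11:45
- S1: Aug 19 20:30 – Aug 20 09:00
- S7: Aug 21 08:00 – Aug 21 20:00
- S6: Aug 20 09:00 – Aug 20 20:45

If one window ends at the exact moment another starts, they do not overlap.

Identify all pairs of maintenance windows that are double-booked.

Check each pair: they overlap iff neither finishes before the other starts.
Sorted by start: S2, S1, S4, S6, S3, S5, S7.
S1 starts exactly when S2 ends (back-to-back, no overlap); S2 is clear from here.
S4 starts before S1 ends → S1 and S4 overlap.
S6 starts exactly when S1 ends (back-to-back, no overlap); S1 is clear from here.
S6 starts before S4 ends → S4 and S6 overlap.
S3 starts after S4 ends; S4 is clear from here.
S3 starts before S6 ends → S6 and S3 overlap.
S5 starts after S6 ends; S6 is clear from here.
S5 starts after S3 ends; S3 is clear from here.
S7 starts before S5 ends → S5 and S7 overlap.

S1 & S4, S3 & S6, S4 & S6, S5 & S7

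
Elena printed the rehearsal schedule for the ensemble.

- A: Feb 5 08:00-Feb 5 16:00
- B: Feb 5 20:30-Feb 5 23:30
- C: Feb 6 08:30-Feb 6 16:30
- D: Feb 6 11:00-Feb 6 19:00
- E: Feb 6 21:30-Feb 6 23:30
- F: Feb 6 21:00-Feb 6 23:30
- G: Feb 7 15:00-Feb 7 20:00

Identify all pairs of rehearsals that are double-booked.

C & D, E & F

Sorted by start: A, B, C, D, F, E, G.
B starts after A ends — done with A.
C starts after B ends — done with B.
D starts before C ends → C and D overlap.
F starts after C ends — done with C.
F starts after D ends — done with D.
E starts before F ends → F and E overlap.
G starts after F ends.
G starts after E ends.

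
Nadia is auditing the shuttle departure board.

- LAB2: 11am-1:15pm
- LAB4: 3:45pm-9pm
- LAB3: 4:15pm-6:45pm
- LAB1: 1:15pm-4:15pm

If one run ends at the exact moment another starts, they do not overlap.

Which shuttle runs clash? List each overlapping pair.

LAB1 & LAB4, LAB3 & LAB4

Check each pair: they overlap iff neither finishes before the other starts.
Sorted by start: LAB2, LAB1, LAB4, LAB3.
LAB1 starts exactly when LAB2 ends (back-to-back, no overlap) — done with LAB2.
LAB4 starts before LAB1 ends → LAB1 and LAB4 overlap.
LAB3 starts exactly when LAB1 ends (back-to-back, no overlap).
LAB3 starts before LAB4 ends → LAB4 and LAB3 overlap.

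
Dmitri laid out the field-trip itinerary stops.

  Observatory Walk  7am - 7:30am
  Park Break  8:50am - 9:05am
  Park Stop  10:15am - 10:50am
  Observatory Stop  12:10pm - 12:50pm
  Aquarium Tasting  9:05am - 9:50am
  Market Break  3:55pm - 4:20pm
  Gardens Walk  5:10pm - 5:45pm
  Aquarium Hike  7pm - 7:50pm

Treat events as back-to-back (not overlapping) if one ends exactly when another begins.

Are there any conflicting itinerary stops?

Sorted by start: Observatory Walk, Park Break, Aquarium Tasting, Park Stop, Observatory Stop, Market Break, Gardens Walk, Aquarium Hike.
Park Break starts after Observatory Walk ends — done with Observatory Walk.
Aquarium Tasting starts exactly when Park Break ends (back-to-back, no overlap) — done with Park Break.
Park Stop starts after Aquarium Tasting ends — done with Aquarium Tasting.
Observatory Stop starts after Park Stop ends — done with Park Stop.
Market Break starts after Observatory Stop ends — done with Observatory Stop.
Gardens Walk starts after Market Break ends — done with Market Break.
Aquarium Hike starts after Gardens Walk ends.
Every pair is clear; the schedule has no overlaps.

No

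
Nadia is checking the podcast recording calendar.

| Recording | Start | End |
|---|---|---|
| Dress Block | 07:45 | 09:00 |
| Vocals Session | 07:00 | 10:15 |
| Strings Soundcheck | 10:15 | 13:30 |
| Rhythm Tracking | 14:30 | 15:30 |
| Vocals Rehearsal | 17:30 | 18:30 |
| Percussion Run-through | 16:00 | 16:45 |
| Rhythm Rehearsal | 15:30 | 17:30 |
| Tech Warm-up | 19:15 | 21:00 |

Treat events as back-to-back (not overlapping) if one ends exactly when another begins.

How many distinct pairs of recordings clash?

Sorted by start: Vocals Session, Dress Block, Strings Soundcheck, Rhythm Tracking, Rhythm Rehearsal, Percussion Run-through, Vocals Rehearsal, Tech Warm-up.
Dress Block starts before Vocals Session ends → Vocals Session and Dress Block overlap.
Strings Soundcheck starts exactly when Vocals Session ends (back-to-back, no overlap) — done with Vocals Session.
Strings Soundcheck starts after Dress Block ends — done with Dress Block.
Rhythm Tracking starts after Strings Soundcheck ends — done with Strings Soundcheck.
Rhythm Rehearsal starts exactly when Rhythm Tracking ends (back-to-back, no overlap) — done with Rhythm Tracking.
Percussion Run-through starts before Rhythm Rehearsal ends → Rhythm Rehearsal and Percussion Run-through overlap.
Vocals Rehearsal starts exactly when Rhythm Rehearsal ends (back-to-back, no overlap) — done with Rhythm Rehearsal.
Vocals Rehearsal starts after Percussion Run-through ends — done with Percussion Run-through.
Tech Warm-up starts after Vocals Rehearsal ends.
Overlapping pairs: Dress Block & Vocals Session, Percussion Run-through & Rhythm Rehearsal — 2 in total.

2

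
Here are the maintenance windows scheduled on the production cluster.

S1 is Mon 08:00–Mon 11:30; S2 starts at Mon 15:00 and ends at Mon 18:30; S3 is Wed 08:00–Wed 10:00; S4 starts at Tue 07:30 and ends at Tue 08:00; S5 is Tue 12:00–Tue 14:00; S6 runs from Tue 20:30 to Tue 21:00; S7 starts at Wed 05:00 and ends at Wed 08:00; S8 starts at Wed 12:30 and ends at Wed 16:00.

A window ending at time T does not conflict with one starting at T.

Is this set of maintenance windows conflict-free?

Sorted by start: S1, S2, S4, S5, S6, S7, S3, S8.
S2 starts after S1 ends; S1 is clear from here.
S4 starts after S2 ends; S2 is clear from here.
S5 starts after S4 ends; S4 is clear from here.
S6 starts after S5 ends; S5 is clear from here.
S7 starts after S6 ends; S6 is clear from here.
S3 starts exactly when S7 ends (back-to-back, no overlap); S7 is clear from here.
S8 starts after S3 ends.
Every pair is clear; the schedule has no overlaps.

Yes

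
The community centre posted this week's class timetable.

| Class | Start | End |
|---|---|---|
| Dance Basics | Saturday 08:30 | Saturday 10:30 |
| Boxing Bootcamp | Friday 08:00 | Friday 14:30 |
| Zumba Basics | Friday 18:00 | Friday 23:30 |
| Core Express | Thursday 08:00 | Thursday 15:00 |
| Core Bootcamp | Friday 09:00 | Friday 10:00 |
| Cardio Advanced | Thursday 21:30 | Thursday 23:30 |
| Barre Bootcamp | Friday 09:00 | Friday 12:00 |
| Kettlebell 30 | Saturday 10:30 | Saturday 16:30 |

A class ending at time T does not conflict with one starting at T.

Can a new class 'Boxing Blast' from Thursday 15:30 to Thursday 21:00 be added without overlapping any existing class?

Core Express: ends Thursday 15:00 at or before Boxing Blast starts Thursday 15:30 → clear.
Cardio Advanced: starts Thursday 21:30 at or after Boxing Blast ends Thursday 21:00 → clear.
Boxing Bootcamp: starts Friday 08:00 at or after Boxing Blast ends Thursday 21:00 → clear.
Core Bootcamp: starts Friday 09:00 at or after Boxing Blast ends Thursday 21:00 → clear.
Barre Bootcamp: starts Friday 09:00 at or after Boxing Blast ends Thursday 21:00 → clear.
Zumba Basics: starts Friday 18:00 at or after Boxing Blast ends Thursday 21:00 → clear.
Dance Basics: starts Saturday 08:30 at or after Boxing Blast ends Thursday 21:00 → clear.
Kettlebell 30: starts Saturday 10:30 at or after Boxing Blast ends Thursday 21:00 → clear.

Yes — the slot is free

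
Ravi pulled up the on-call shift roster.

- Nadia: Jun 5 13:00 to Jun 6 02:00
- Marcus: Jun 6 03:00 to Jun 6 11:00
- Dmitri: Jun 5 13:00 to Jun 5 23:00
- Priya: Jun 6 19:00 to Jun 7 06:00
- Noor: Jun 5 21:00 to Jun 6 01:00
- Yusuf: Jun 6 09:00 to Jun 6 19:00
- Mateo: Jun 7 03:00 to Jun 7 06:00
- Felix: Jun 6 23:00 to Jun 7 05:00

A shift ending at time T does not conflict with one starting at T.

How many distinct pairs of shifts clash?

7

Check each pair: they overlap iff neither finishes before the other starts.
Sorted by start: Nadia, Dmitri, Noor, Marcus, Yusuf, Priya, Felix, Mateo.
Dmitri starts before Nadia ends → Nadia and Dmitri overlap.
Noor starts before Nadia ends → Nadia and Noor overlap.
Marcus starts after Nadia ends, so Nadia has no further overlaps.
Noor starts before Dmitri ends → Dmitri and Noor overlap.
Marcus starts after Dmitri ends, so Dmitri has no further overlaps.
Marcus starts after Noor ends, so Noor has no further overlaps.
Yusuf starts before Marcus ends → Marcus and Yusuf overlap.
Priya starts after Marcus ends, so Marcus has no further overlaps.
Priya starts exactly when Yusuf ends (back-to-back, no overlap), so Yusuf has no further overlaps.
Felix starts before Priya ends → Priya and Felix overlap.
Mateo starts before Priya ends → Priya and Mateo overlap.
Mateo starts before Felix ends → Felix and Mateo overlap.
Overlapping pairs: Dmitri & Nadia, Dmitri & Noor, Felix & Mateo, Felix & Priya, Marcus & Yusuf, Mateo & Priya, Nadia & Noor — 7 in total.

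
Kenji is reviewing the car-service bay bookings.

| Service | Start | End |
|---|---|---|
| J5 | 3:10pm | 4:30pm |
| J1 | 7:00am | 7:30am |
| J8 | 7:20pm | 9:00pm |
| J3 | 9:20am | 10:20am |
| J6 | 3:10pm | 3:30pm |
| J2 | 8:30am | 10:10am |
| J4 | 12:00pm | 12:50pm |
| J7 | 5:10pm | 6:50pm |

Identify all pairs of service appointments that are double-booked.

Check each pair: they overlap iff neither finishes before the other starts.
Sorted by start: J1, J2, J3, J4, J5, J6, J7, J8.
J2 starts after J1 ends, so J1 has no further overlaps.
J3 starts before J2 ends → J2 and J3 overlap.
J4 starts after J2 ends, so J2 has no further overlaps.
J4 starts after J3 ends, so J3 has no further overlaps.
J5 starts after J4 ends, so J4 has no further overlaps.
J6 starts before J5 ends → J5 and J6 overlap.
J7 starts after J5 ends, so J5 has no further overlaps.
J7 starts after J6 ends, so J6 has no further overlaps.
J8 starts after J7 ends.

J2 & J3, J5 & J6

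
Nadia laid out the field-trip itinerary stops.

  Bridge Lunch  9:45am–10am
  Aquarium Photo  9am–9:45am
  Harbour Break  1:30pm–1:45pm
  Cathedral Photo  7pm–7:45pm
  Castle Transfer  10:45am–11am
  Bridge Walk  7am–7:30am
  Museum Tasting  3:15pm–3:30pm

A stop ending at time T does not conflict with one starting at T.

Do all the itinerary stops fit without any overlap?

Two intervals overlap when each starts before the other ends.
Sorted by start: Bridge Walk, Aquarium Photo, Bridge Lunch, Castle Transfer, Harbour Break, Museum Tasting, Cathedral Photo.
Aquarium Photo starts after Bridge Walk ends; Bridge Walk is clear from here.
Bridge Lunch starts exactly when Aquarium Photo ends (back-to-back, no overlap); Aquarium Photo is clear from here.
Castle Transfer starts after Bridge Lunch ends; Bridge Lunch is clear from here.
Harbour Break starts after Castle Transfer ends; Castle Transfer is clear from here.
Museum Tasting starts after Harbour Break ends; Harbour Break is clear from here.
Cathedral Photo starts after Museum Tasting ends.
Every pair is clear; the schedule has no overlaps.

Yes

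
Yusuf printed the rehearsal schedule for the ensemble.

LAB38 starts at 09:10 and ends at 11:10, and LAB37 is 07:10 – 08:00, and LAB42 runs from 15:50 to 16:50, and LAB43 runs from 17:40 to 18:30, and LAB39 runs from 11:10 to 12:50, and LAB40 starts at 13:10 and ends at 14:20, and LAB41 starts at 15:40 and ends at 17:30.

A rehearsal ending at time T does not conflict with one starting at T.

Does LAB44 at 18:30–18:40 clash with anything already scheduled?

No — it doesn't clash with anything

LAB37: ends 08:00 at or before LAB44 starts 18:30 → clear.
LAB38: ends 11:10 at or before LAB44 starts 18:30 → clear.
LAB39: ends 12:50 at or before LAB44 starts 18:30 → clear.
LAB40: ends 14:20 at or before LAB44 starts 18:30 → clear.
LAB41: ends 17:30 at or before LAB44 starts 18:30 → clear.
LAB42: ends 16:50 at or before LAB44 starts 18:30 → clear.
LAB43: ends 18:30 at or before LAB44 starts 18:30 → clear.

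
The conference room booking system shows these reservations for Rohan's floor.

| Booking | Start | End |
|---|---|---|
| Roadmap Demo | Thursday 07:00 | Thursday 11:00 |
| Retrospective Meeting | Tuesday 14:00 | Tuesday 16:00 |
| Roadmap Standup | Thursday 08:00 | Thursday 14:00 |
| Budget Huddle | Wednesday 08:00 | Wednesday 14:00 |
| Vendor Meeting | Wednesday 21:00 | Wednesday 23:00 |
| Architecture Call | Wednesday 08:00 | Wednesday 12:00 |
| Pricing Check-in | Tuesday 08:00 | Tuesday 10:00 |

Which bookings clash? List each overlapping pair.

Sorted by start: Pricing Check-in, Retrospective Meeting, Architecture Call, Budget Huddle, Vendor Meeting, Roadmap Demo, Roadmap Standup.
Retrospective Meeting starts after Pricing Check-in ends, so Pricing Check-in has no further overlaps.
Architecture Call starts after Retrospective Meeting ends, so Retrospective Meeting has no further overlaps.
Budget Huddle starts before Architecture Call ends → Architecture Call and Budget Huddle overlap.
Vendor Meeting starts after Architecture Call ends, so Architecture Call has no further overlaps.
Vendor Meeting starts after Budget Huddle ends, so Budget Huddle has no further overlaps.
Roadmap Demo starts after Vendor Meeting ends, so Vendor Meeting has no further overlaps.
Roadmap Standup starts before Roadmap Demo ends → Roadmap Demo and Roadmap Standup overlap.

Architecture Call & Budget Huddle, Roadmap Demo & Roadmap Standup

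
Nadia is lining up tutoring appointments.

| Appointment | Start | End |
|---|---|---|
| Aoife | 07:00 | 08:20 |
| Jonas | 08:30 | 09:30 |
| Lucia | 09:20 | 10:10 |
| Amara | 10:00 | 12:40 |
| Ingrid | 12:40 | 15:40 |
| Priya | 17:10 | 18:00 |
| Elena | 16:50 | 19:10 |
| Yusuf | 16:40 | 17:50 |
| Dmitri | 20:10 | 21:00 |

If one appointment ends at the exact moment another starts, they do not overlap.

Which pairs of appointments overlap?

Sorted by start: Aoife, Jonas, Lucia, Amara, Ingrid, Yusuf, Elena, Priya, Dmitri.
Jonas starts after Aoife ends — done with Aoife.
Lucia starts before Jonas ends → Jonas and Lucia overlap.
Amara starts after Jonas ends — done with Jonas.
Amara starts before Lucia ends → Lucia and Amara overlap.
Ingrid starts after Lucia ends — done with Lucia.
Ingrid starts exactly when Amara ends (back-to-back, no overlap) — done with Amara.
Yusuf starts after Ingrid ends — done with Ingrid.
Elena starts before Yusuf ends → Yusuf and Elena overlap.
Priya starts before Yusuf ends → Yusuf and Priya overlap.
Dmitri starts after Yusuf ends.
Priya starts before Elena ends → Elena and Priya overlap.
Dmitri starts after Elena ends.
Dmitri starts after Priya ends.

Amara & Lucia, Elena & Priya, Elena & Yusuf, Jonas & Lucia, Priya & Yusuf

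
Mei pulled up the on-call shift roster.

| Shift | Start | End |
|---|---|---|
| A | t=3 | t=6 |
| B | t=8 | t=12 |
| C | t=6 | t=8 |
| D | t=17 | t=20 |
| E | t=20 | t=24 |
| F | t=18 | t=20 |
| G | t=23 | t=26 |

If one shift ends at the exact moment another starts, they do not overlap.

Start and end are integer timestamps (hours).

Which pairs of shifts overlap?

D & F, E & G

Sorted by start: A, C, B, D, F, E, G.
C starts exactly when A ends (back-to-back, no overlap), so A has no further overlaps.
B starts exactly when C ends (back-to-back, no overlap), so C has no further overlaps.
D starts after B ends, so B has no further overlaps.
F starts before D ends → D and F overlap.
E starts exactly when D ends (back-to-back, no overlap), so D has no further overlaps.
E starts exactly when F ends (back-to-back, no overlap), so F has no further overlaps.
G starts before E ends → E and G overlap.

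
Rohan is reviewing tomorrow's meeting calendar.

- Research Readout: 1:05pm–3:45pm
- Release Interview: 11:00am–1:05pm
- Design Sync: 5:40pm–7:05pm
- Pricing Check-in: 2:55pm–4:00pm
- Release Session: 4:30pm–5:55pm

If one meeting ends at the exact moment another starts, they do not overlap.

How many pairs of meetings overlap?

2

Sorted by start: Release Interview, Research Readout, Pricing Check-in, Release Session, Design Sync.
Research Readout starts exactly when Release Interview ends (back-to-back, no overlap) — done with Release Interview.
Pricing Check-in starts before Research Readout ends → Research Readout and Pricing Check-in overlap.
Release Session starts after Research Readout ends — done with Research Readout.
Release Session starts after Pricing Check-in ends — done with Pricing Check-in.
Design Sync starts before Release Session ends → Release Session and Design Sync overlap.
Overlapping pairs: Design Sync & Release Session, Pricing Check-in & Research Readout — 2 in total.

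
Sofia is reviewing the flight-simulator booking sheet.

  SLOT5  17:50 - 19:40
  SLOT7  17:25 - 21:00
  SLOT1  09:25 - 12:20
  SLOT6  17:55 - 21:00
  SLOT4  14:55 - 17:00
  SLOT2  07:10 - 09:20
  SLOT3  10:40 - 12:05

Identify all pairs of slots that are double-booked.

Two intervals overlap when each starts before the other ends.
Sorted by start: SLOT2, SLOT1, SLOT3, SLOT4, SLOT7, SLOT5, SLOT6.
SLOT1 starts after SLOT2 ends; SLOT2 is clear from here.
SLOT3 starts before SLOT1 ends → SLOT1 and SLOT3 overlap.
SLOT4 starts after SLOT1 ends; SLOT1 is clear from here.
SLOT4 starts after SLOT3 ends; SLOT3 is clear from here.
SLOT7 starts after SLOT4 ends; SLOT4 is clear from here.
SLOT5 starts before SLOT7 ends → SLOT7 and SLOT5 overlap.
SLOT6 starts before SLOT7 ends → SLOT7 and SLOT6 overlap.
SLOT6 starts before SLOT5 ends → SLOT5 and SLOT6 overlap.

SLOT1 & SLOT3, SLOT5 & SLOT6, SLOT5 & SLOT7, SLOT6 & SLOT7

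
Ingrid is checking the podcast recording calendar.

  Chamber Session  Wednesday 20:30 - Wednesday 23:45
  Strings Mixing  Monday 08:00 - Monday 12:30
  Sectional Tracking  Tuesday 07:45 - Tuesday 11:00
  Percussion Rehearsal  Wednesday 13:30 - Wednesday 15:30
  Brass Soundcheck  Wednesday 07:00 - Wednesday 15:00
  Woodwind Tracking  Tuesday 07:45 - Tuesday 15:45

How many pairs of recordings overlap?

Sorted by start: Strings Mixing, Woodwind Tracking, Sectional Tracking, Brass Soundcheck, Percussion Rehearsal, Chamber Session.
Woodwind Tracking starts after Strings Mixing ends, so Strings Mixing has no further overlaps.
Sectional Tracking starts before Woodwind Tracking ends → Woodwind Tracking and Sectional Tracking overlap.
Brass Soundcheck starts after Woodwind Tracking ends, so Woodwind Tracking has no further overlaps.
Brass Soundcheck starts after Sectional Tracking ends, so Sectional Tracking has no further overlaps.
Percussion Rehearsal starts before Brass Soundcheck ends → Brass Soundcheck and Percussion Rehearsal overlap.
Chamber Session starts after Brass Soundcheck ends.
Chamber Session starts after Percussion Rehearsal ends.
Overlapping pairs: Brass Soundcheck & Percussion Rehearsal, Sectional Tracking & Woodwind Tracking — 2 in total.

2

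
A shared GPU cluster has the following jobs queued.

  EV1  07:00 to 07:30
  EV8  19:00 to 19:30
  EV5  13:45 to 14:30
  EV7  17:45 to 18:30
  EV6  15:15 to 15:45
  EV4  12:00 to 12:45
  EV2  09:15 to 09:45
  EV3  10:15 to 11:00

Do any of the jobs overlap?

Two intervals overlap when each starts before the other ends.
Sorted by start: EV1, EV2, EV3, EV4, EV5, EV6, EV7, EV8.
EV2 starts after EV1 ends, so EV1 has no further overlaps.
EV3 starts after EV2 ends, so EV2 has no further overlaps.
EV4 starts after EV3 ends, so EV3 has no further overlaps.
EV5 starts after EV4 ends, so EV4 has no further overlaps.
EV6 starts after EV5 ends, so EV5 has no further overlaps.
EV7 starts after EV6 ends, so EV6 has no further overlaps.
EV8 starts after EV7 ends.
Every pair is clear; the schedule has no overlaps.

No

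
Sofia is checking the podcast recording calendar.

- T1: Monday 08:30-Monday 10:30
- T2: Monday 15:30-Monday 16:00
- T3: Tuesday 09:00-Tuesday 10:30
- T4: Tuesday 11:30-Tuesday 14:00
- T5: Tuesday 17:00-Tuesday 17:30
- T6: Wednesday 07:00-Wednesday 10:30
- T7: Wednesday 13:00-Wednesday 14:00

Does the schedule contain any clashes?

No

Sorted by start: T1, T2, T3, T4, T5, T6, T7.
T2 starts after T1 ends — done with T1.
T3 starts after T2 ends — done with T2.
T4 starts after T3 ends — done with T3.
T5 starts after T4 ends — done with T4.
T6 starts after T5 ends — done with T5.
T7 starts after T6 ends.
Every pair is clear; the schedule has no overlaps.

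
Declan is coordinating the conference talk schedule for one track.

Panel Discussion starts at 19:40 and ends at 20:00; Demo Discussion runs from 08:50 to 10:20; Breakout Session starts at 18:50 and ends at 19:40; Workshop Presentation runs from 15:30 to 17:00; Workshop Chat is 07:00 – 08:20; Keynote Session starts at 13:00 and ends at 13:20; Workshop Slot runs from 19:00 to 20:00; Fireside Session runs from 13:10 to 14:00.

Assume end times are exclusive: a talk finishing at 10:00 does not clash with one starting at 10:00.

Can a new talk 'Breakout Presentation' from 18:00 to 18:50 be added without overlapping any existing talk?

Workshop Chat: ends 08:20 at or before Breakout Presentation starts 18:00 → clear.
Demo Discussion: ends 10:20 at or before Breakout Presentation starts 18:00 → clear.
Keynote Session: ends 13:20 at or before Breakout Presentation starts 18:00 → clear.
Fireside Session: ends 14:00 at or before Breakout Presentation starts 18:00 → clear.
Workshop Presentation: ends 17:00 at or before Breakout Presentation starts 18:00 → clear.
Breakout Session: starts 18:50 at or after Breakout Presentation ends 18:50 → clear.
Workshop Slot: starts 19:00 at or after Breakout Presentation ends 18:50 → clear.
Panel Discussion: starts 19:40 at or after Breakout Presentation ends 18:50 → clear.

Yes — the slot is free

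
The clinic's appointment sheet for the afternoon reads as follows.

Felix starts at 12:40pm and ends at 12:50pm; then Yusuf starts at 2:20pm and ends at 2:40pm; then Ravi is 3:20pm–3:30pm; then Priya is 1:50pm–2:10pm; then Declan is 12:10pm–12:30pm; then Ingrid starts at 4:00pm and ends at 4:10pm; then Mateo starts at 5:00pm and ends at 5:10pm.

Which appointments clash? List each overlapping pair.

no conflicts

Sorted by start: Declan, Felix, Priya, Yusuf, Ravi, Ingrid, Mateo.
Felix starts after Declan ends, so nothing later overlaps Declan either.
Priya starts after Felix ends, so nothing later overlaps Felix either.
Yusuf starts after Priya ends, so nothing later overlaps Priya either.
Ravi starts after Yusuf ends, so nothing later overlaps Yusuf either.
Ingrid starts after Ravi ends, so nothing later overlaps Ravi either.
Mateo starts after Ingrid ends.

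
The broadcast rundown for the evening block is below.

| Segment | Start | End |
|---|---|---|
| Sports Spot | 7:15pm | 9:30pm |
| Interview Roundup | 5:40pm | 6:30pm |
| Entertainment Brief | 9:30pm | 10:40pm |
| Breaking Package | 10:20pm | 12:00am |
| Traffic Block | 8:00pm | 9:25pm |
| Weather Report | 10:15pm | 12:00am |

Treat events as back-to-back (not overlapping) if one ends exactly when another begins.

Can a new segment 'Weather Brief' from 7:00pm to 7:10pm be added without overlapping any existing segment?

Interview Roundup: ends 6:30pm at or before Weather Brief starts 7:00pm → clear.
Sports Spot: starts 7:15pm at or after Weather Brief ends 7:10pm → clear.
Traffic Block: starts 8:00pm at or after Weather Brief ends 7:10pm → clear.
Entertainment Brief: starts 9:30pm at or after Weather Brief ends 7:10pm → clear.
Weather Report: starts 10:15pm at or after Weather Brief ends 7:10pm → clear.
Breaking Package: starts 10:20pm at or after Weather Brief ends 7:10pm → clear.

Yes — the slot is free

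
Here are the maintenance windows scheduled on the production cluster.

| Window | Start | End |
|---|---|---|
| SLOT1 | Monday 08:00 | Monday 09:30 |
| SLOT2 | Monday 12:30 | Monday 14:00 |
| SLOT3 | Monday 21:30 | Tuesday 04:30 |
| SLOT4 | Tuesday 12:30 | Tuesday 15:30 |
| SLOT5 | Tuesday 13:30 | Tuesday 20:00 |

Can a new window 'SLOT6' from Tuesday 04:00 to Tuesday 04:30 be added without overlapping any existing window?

No — it overlaps SLOT3

SLOT1: ends Monday 09:30 at or before SLOT6 starts Tuesday 04:00 → clear.
SLOT2: ends Monday 14:00 at or before SLOT6 starts Tuesday 04:00 → clear.
SLOT3: starts Monday 21:30 before SLOT6 ends Tuesday 04:30, and ends Tuesday 04:30 after SLOT6 starts Tuesday 04:00 → overlap.
SLOT4: starts Tuesday 12:30 at or after SLOT6 ends Tuesday 04:30 → clear.
SLOT5: starts Tuesday 13:30 at or after SLOT6 ends Tuesday 04:30 → clear.
SLOT6 overlaps SLOT3.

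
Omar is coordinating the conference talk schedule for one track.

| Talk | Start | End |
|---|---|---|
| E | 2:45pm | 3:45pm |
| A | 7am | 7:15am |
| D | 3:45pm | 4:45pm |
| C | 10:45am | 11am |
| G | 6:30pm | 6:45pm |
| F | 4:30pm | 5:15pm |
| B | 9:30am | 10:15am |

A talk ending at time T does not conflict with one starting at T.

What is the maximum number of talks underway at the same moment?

2

Walk through starts and ends in time order (an end at T is processed before a start at T):
7am start A → 1
7:15am end A → 0
9:30am start B → 1
10:15am end B → 0
10:45am start C → 1
11am end C → 0
2:45pm start E → 1
3:45pm end E → 0
3:45pm start D → 1
4:30pm start F → 2
4:45pm end D → 1
5:15pm end F → 0
6:30pm start G → 1
6:45pm end G → 0
Peak is 2, at 4:30pm (D, F).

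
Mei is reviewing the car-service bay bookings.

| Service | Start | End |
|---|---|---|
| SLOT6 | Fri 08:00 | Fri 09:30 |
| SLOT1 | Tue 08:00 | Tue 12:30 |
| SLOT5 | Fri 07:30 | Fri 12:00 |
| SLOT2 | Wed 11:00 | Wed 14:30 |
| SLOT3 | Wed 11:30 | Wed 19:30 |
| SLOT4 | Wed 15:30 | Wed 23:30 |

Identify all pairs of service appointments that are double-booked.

Sorted by start: SLOT1, SLOT2, SLOT3, SLOT4, SLOT5, SLOT6.
SLOT2 starts after SLOT1 ends, so SLOT1 has no further overlaps.
SLOT3 starts before SLOT2 ends → SLOT2 and SLOT3 overlap.
SLOT4 starts after SLOT2 ends, so SLOT2 has no further overlaps.
SLOT4 starts before SLOT3 ends → SLOT3 and SLOT4 overlap.
SLOT5 starts after SLOT3 ends, so SLOT3 has no further overlaps.
SLOT5 starts after SLOT4 ends, so SLOT4 has no further overlaps.
SLOT6 starts before SLOT5 ends → SLOT5 and SLOT6 overlap.

SLOT2 & SLOT3, SLOT3 & SLOT4, SLOT5 & SLOT6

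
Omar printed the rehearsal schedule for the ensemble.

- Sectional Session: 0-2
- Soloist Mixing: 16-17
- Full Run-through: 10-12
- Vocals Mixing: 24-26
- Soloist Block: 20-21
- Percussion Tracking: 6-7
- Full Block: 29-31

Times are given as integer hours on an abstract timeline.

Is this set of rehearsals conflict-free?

Check each pair: they overlap iff neither finishes before the other starts.
Sorted by start: Sectional Session, Percussion Tracking, Full Run-through, Soloist Mixing, Soloist Block, Vocals Mixing, Full Block.
Percussion Tracking starts after Sectional Session ends, so nothing later overlaps Sectional Session either.
Full Run-through starts after Percussion Tracking ends, so nothing later overlaps Percussion Tracking either.
Soloist Mixing starts after Full Run-through ends, so nothing later overlaps Full Run-through either.
Soloist Block starts after Soloist Mixing ends, so nothing later overlaps Soloist Mixing either.
Vocals Mixing starts after Soloist Block ends, so nothing later overlaps Soloist Block either.
Full Block starts after Vocals Mixing ends.
Every pair is clear; the schedule has no overlaps.

Yes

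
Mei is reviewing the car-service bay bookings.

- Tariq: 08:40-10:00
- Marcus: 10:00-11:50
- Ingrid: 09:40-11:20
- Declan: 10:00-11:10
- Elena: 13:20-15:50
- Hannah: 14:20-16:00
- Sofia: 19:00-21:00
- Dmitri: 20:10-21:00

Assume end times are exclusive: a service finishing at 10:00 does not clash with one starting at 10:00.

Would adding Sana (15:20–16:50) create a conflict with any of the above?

Tariq: ends 10:00 at or before Sana starts 15:20 → clear.
Ingrid: ends 11:20 at or before Sana starts 15:20 → clear.
Marcus: ends 11:50 at or before Sana starts 15:20 → clear.
Declan: ends 11:10 at or before Sana starts 15:20 → clear.
Elena: starts 13:20 before Sana ends 16:50, and ends 15:50 after Sana starts 15:20 → overlap.
Hannah: starts 14:20 before Sana ends 16:50, and ends 16:00 after Sana starts 15:20 → overlap.
Sofia: starts 19:00 at or after Sana ends 16:50 → clear.
Dmitri: starts 20:10 at or after Sana ends 16:50 → clear.
Sana overlaps Elena, Hannah.

Yes — it overlaps Elena, Hannah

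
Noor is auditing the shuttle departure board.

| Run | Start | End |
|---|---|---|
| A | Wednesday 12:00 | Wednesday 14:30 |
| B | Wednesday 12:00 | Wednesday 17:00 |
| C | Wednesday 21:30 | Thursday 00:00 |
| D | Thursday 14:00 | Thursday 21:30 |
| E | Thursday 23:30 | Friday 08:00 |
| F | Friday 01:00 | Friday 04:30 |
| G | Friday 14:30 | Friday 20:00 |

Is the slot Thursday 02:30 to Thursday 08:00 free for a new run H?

Yes — the slot is free

A: ends Wednesday 14:30 at or before H starts Thursday 02:30 → clear.
B: ends Wednesday 17:00 at or before H starts Thursday 02:30 → clear.
C: ends Thursday 00:00 at or before H starts Thursday 02:30 → clear.
D: starts Thursday 14:00 at or after H ends Thursday 08:00 → clear.
E: starts Thursday 23:30 at or after H ends Thursday 08:00 → clear.
F: starts Friday 01:00 at or after H ends Thursday 08:00 → clear.
G: starts Friday 14:30 at or after H ends Thursday 08:00 → clear.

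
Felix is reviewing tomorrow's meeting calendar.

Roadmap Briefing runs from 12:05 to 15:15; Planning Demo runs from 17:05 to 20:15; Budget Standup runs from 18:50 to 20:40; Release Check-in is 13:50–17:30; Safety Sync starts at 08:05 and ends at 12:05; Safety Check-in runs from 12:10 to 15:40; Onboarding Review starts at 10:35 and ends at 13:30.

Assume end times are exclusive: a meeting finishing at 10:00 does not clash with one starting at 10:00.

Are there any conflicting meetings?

Sorted by start: Safety Sync, Onboarding Review, Roadmap Briefing, Safety Check-in, Release Check-in, Planning Demo, Budget Standup.
Onboarding Review starts before Safety Sync ends → Safety Sync and Onboarding Review overlap.
That's a conflict, so the schedule is not conflict-free.

Yes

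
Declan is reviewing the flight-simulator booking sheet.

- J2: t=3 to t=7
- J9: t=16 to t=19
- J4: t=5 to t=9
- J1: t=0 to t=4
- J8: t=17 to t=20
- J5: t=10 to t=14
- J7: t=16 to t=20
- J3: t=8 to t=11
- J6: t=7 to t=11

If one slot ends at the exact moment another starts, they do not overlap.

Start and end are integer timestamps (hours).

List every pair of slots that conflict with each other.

Sorted by start: J1, J2, J4, J6, J3, J5, J7, J9, J8.
J2 starts before J1 ends → J1 and J2 overlap.
J4 starts after J1 ends — done with J1.
J4 starts before J2 ends → J2 and J4 overlap.
J6 starts exactly when J2 ends (back-to-back, no overlap) — done with J2.
J6 starts before J4 ends → J4 and J6 overlap.
J3 starts before J4 ends → J4 and J3 overlap.
J5 starts after J4 ends — done with J4.
J3 starts before J6 ends → J6 and J3 overlap.
J5 starts before J6 ends → J6 and J5 overlap.
J7 starts after J6 ends — done with J6.
J5 starts before J3 ends → J3 and J5 overlap.
J7 starts after J3 ends — done with J3.
J7 starts after J5 ends — done with J5.
J9 starts before J7 ends → J7 and J9 overlap.
J8 starts before J7 ends → J7 and J8 overlap.
J8 starts before J9 ends → J9 and J8 overlap.

J1 & J2, J2 & J4, J3 & J4, J3 & J5, J3 & J6, J4 & J6, J5 & J6, J7 & J8, J7 & J9, J8 & J9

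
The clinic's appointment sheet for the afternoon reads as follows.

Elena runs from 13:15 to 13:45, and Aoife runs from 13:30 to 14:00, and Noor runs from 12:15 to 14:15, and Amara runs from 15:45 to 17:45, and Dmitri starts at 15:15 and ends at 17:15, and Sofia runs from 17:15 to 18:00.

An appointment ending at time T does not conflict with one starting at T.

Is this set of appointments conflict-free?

Sorted by start: Noor, Elena, Aoife, Dmitri, Amara, Sofia.
Elena starts before Noor ends → Noor and Elena overlap.
That's a conflict, so the schedule is not conflict-free.

No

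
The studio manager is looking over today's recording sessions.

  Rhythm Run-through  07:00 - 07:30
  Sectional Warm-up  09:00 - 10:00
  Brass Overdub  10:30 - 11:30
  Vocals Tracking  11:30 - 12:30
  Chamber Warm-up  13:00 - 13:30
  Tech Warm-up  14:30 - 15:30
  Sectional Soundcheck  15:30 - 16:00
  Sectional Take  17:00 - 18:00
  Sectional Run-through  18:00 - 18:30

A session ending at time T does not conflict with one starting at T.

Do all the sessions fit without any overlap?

Sorted by start: Rhythm Run-through, Sectional Warm-up, Brass Overdub, Vocals Tracking, Chamber Warm-up, Tech Warm-up, Sectional Soundcheck, Sectional Take, Sectional Run-through.
Sectional Warm-up starts after Rhythm Run-through ends — done with Rhythm Run-through.
Brass Overdub starts after Sectional Warm-up ends — done with Sectional Warm-up.
Vocals Tracking starts exactly when Brass Overdub ends (back-to-back, no overlap) — done with Brass Overdub.
Chamber Warm-up starts after Vocals Tracking ends — done with Vocals Tracking.
Tech Warm-up starts after Chamber Warm-up ends — done with Chamber Warm-up.
Sectional Soundcheck starts exactly when Tech Warm-up ends (back-to-back, no overlap) — done with Tech Warm-up.
Sectional Take starts after Sectional Soundcheck ends — done with Sectional Soundcheck.
Sectional Run-through starts exactly when Sectional Take ends (back-to-back, no overlap).
Every pair is clear; the schedule has no overlaps.

Yes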